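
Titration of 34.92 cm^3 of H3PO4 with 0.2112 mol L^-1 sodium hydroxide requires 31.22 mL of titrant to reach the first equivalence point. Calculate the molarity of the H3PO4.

0.189 M

n(NaOH) = 0.2112 x 0.03122 = 0.006594 mol.
At the first equivalence point, 1 mol OH^- react per mol H3PO4, so n(H3PO4) = 0.006594 / 1 = 0.006594 mol.
[H3PO4] = 0.006594 / 0.03492 L = 0.189 M.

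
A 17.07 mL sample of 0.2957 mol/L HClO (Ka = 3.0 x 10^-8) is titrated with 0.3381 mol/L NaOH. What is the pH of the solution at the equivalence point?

n(HClO) = 0.2957 x 0.01707 = 0.005048 mol; V(NaOH) at equivalence = 0.005048/0.3381 = 0.01493 L.
At equivalence all the acid is converted to ClO-; total volume = 0.01707 + 0.01493 = 0.03200 L, so [ClO-] = 0.005048/0.03200 = 0.1577 M.
Kb = Kw/Ka = 1.0e-14 / 3.0 x 10^-8 = 3.33e-7.
[OH^-] = sqrt(Kb x [ClO-]) = sqrt(3.33e-7 x 0.1577) = 0.000229 M.
pOH = 3.64, so pH = 14.00 - 3.64 = 10.36.

10.36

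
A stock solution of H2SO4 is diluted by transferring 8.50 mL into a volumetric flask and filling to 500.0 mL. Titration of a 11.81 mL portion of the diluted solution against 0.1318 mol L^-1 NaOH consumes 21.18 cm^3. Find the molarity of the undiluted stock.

6.95 M

n(NaOH) = 0.1318 x 0.02118 = 0.002792 mol.
n(H2SO4) in the aliquot = 0.002792 x 1/2 = 0.001396 mol.
[diluted H2SO4] = 0.001396 / 0.01181 = 0.1182 M.
Dilution factor = 500.0/8.500 = 58.82, so [stock] = 0.1182 x 58.82 = 6.95 M.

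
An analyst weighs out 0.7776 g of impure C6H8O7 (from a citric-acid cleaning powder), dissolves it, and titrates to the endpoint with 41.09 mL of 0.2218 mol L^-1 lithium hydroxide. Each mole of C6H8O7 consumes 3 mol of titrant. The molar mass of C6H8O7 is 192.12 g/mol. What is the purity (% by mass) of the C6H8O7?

75.1%

n(LiOH) = 0.2218 x 0.04109 = 0.009114 mol.
n(C6H8O7) = 0.009114 / 3 = 0.003038 mol.
mass of C6H8O7 = 0.003038 x 192.12 = 0.5836 g.
% purity = 0.5836 / 0.7776 x 100 = 75.1%.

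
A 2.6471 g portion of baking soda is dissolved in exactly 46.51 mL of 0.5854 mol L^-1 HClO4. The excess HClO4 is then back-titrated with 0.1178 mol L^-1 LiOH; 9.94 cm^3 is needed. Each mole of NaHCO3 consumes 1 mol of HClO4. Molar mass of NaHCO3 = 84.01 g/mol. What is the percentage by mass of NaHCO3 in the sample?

82.7%

Total n(HClO4) added = 0.5854 x 0.04651 = 0.02723 mol.
n(LiOH) used = 0.1178 x 0.009940 = 0.001171 mol, which equals the excess n(HClO4).
So n(HClO4) consumed by the sample = 0.02723 - 0.001171 = 0.02606 mol.
n(NaHCO3) = 0.02606 / 1 = 0.02606 mol.
mass NaHCO3 = 0.02606 x 84.01 = 2.189 g, so %NaHCO3 = 2.189/2.6471 x 100 = 82.7%.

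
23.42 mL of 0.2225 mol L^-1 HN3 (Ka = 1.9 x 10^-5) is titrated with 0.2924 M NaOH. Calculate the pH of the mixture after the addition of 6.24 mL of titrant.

Initial n(HN3) = 0.2225 x 0.02342 = 0.005211 mol.
n(NaOH) added = 0.2924 x 0.006240 = 0.001825 mol, converting that many moles of HN3 to N3-.
Remaining n(HN3) = 0.003386 mol; n(N3-) = 0.001825 mol.
By Henderson-Hasselbalch, pH = pKa + log([A^-]/[HA]) = 4.72 + log(0.001825/0.003386) = 4.72 + (-0.27) = 4.45.

4.45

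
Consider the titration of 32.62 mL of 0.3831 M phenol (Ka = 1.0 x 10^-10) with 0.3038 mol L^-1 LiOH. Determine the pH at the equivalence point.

11.61

n(C6H5OH) = 0.3831 x 0.03262 = 0.01250 mol; V(LiOH) at equivalence = 0.01250/0.3038 = 0.04113 L.
At equivalence all the acid is converted to C6H5O-; total volume = 0.03262 + 0.04113 = 0.07375 L, so [C6H5O-] = 0.01250/0.07375 = 0.1694 M.
Kb = Kw/Ka = 1.0e-14 / 1.0 x 10^-10 = 0.000100.
[OH^-] = sqrt(Kb x [C6H5O-]) = sqrt(0.000100 x 0.1694) = 0.00412 M.
pOH = 2.39, so pH = 14.00 - 2.39 = 11.61.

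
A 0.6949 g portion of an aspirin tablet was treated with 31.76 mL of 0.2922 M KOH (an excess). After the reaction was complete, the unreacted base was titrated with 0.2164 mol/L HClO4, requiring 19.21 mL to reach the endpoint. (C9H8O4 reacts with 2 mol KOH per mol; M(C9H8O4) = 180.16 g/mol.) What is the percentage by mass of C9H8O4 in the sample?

Total n(KOH) added = 0.2922 x 0.03176 = 0.009280 mol.
n(HClO4) used = 0.2164 x 0.01921 = 0.004157 mol, which equals the excess n(KOH).
So n(KOH) consumed by the sample = 0.009280 - 0.004157 = 0.005123 mol.
n(C9H8O4) = 0.005123 / 2 = 0.002562 mol.
mass C9H8O4 = 0.002562 x 180.16 = 0.4615 g, so %C9H8O4 = 0.4615/0.6949 x 100 = 66.4%.

66.4%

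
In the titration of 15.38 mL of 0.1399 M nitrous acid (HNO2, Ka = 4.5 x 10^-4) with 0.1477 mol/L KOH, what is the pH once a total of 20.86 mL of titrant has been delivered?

12.41

n(acid) = 0.1399 x 0.01538 = 0.002152 mol; n(KOH) added = 0.1477 x 0.02086 = 0.003081 mol.
Base is in excess by 0.003081 - 0.002152 = 0.0009294 mol in a total volume of 0.03624 L.
[OH^-] = 0.0009294/0.03624 = 0.02564 M, so pOH = 1.59 and pH = 14.00 - 1.59 = 12.41.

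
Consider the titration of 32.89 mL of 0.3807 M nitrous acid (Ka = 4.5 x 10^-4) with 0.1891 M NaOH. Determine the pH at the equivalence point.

8.22

n(HNO2) = 0.3807 x 0.03289 = 0.01252 mol; V(NaOH) at equivalence = 0.01252/0.1891 = 0.06621 L.
At equivalence all the acid is converted to NO2-; total volume = 0.03289 + 0.06621 = 0.09910 L, so [NO2-] = 0.01252/0.09910 = 0.1263 M.
Kb = Kw/Ka = 1.0e-14 / 4.5 x 10^-4 = 2.22e-11.
[OH^-] = sqrt(Kb x [NO2-]) = sqrt(2.22e-11 x 0.1263) = 1.68e-6 M.
pOH = 5.78, so pH = 14.00 - 5.78 = 8.22.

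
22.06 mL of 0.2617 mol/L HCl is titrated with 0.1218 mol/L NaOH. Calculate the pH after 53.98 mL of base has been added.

n(acid) = 0.2617 x 0.02206 = 0.005773 mol; n(NaOH) added = 0.1218 x 0.05398 = 0.006575 mol.
Base is in excess by 0.006575 - 0.005773 = 0.0008017 mol in a total volume of 0.07604 L.
[OH^-] = 0.0008017/0.07604 = 0.01054 M, so pOH = 1.98 and pH = 14.00 - 1.98 = 12.02.

12.02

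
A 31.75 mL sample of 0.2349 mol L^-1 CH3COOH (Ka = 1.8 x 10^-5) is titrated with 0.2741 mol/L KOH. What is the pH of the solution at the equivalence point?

n(CH3COOH) = 0.2349 x 0.03175 = 0.007458 mol; V(KOH) at equivalence = 0.007458/0.2741 = 0.02721 L.
At equivalence all the acid is converted to CH3COO-; total volume = 0.03175 + 0.02721 = 0.05896 L, so [CH3COO-] = 0.007458/0.05896 = 0.1265 M.
Kb = Kw/Ka = 1.0e-14 / 1.8 x 10^-5 = 5.56e-10.
[OH^-] = sqrt(Kb x [CH3COO-]) = sqrt(5.56e-10 x 0.1265) = 8.38e-6 M.
pOH = 5.08, so pH = 14.00 - 5.08 = 8.92.

8.92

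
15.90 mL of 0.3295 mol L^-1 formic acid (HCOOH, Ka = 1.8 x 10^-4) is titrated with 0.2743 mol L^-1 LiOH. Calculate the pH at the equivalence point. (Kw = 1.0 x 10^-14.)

n(HCOOH) = 0.3295 x 0.01590 = 0.005239 mol; V(LiOH) at equivalence = 0.005239/0.2743 = 0.01910 L.
At equivalence all the acid is converted to HCOO-; total volume = 0.01590 + 0.01910 = 0.03500 L, so [HCOO-] = 0.005239/0.03500 = 0.1497 M.
Kb = Kw/Ka = 1.0e-14 / 1.8 x 10^-4 = 5.56e-11.
[OH^-] = sqrt(Kb x [HCOO-]) = sqrt(5.56e-11 x 0.1497) = 2.88e-6 M.
pOH = 5.54, so pH = 14.00 - 5.54 = 8.46.

8.46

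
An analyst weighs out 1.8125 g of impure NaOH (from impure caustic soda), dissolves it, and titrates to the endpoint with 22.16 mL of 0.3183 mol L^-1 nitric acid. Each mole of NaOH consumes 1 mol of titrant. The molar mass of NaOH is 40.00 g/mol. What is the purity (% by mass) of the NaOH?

n(HNO3) = 0.3183 x 0.02216 = 0.007054 mol.
n(NaOH) = 0.007054 / 1 = 0.007054 mol.
mass of NaOH = 0.007054 x 40.00 = 0.2821 g.
% purity = 0.2821 / 1.8125 x 100 = 15.6%.

15.6%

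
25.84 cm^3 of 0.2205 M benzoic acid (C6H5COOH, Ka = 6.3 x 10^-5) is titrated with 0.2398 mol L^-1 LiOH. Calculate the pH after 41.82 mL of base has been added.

12.81

n(acid) = 0.2205 x 0.02584 = 0.005698 mol; n(LiOH) added = 0.2398 x 0.04182 = 0.01003 mol.
Base is in excess by 0.01003 - 0.005698 = 0.004331 mol in a total volume of 0.06766 L.
[OH^-] = 0.004331/0.06766 = 0.06401 M, so pOH = 1.19 and pH = 14.00 - 1.19 = 12.81.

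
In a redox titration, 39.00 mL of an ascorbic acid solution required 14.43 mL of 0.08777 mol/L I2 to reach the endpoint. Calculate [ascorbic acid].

0.0325 M

n(I2) = 0.08777 x 0.01443 = 0.001267 mol.
From the balanced equation, 1 mol I2 reacts with 1 mol ascorbic acid, so n(ascorbic acid) = 0.001267 x 1/1 = 0.001267 mol.
[ascorbic acid] = 0.001267 / 0.03900 L = 0.0325 M.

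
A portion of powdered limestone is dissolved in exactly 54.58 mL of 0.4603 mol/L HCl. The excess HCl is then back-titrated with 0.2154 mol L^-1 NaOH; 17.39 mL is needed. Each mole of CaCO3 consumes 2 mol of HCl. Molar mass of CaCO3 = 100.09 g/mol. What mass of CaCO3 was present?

Total n(HCl) added = 0.4603 x 0.05458 = 0.02512 mol.
n(NaOH) used = 0.2154 x 0.01739 = 0.003746 mol, which equals the excess n(HCl).
So n(HCl) consumed by the sample = 0.02512 - 0.003746 = 0.02138 mol.
n(CaCO3) = 0.02138 / 2 = 0.01069 mol.
mass = 0.01069 mol x 100.09 g/mol = 1.07 g.

1.07 g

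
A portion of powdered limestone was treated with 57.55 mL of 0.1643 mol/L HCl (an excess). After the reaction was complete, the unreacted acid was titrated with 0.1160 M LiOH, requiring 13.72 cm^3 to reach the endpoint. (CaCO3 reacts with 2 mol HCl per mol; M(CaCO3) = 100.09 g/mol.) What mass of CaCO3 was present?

Total n(HCl) added = 0.1643 x 0.05755 = 0.009455 mol.
n(LiOH) used = 0.1160 x 0.01372 = 0.001592 mol, which equals the excess n(HCl).
So n(HCl) consumed by the sample = 0.009455 - 0.001592 = 0.007864 mol.
n(CaCO3) = 0.007864 / 2 = 0.003932 mol.
mass = 0.003932 mol x 100.09 g/mol = 0.394 g.

0.394 g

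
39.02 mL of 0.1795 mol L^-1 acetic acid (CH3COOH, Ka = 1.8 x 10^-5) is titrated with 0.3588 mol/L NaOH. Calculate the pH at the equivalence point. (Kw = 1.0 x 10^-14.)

8.91

n(CH3COOH) = 0.1795 x 0.03902 = 0.007004 mol; V(NaOH) at equivalence = 0.007004/0.3588 = 0.01952 L.
At equivalence all the acid is converted to CH3COO-; total volume = 0.03902 + 0.01952 = 0.05854 L, so [CH3COO-] = 0.007004/0.05854 = 0.1196 M.
Kb = Kw/Ka = 1.0e-14 / 1.8 x 10^-5 = 5.56e-10.
[OH^-] = sqrt(Kb x [CH3COO-]) = sqrt(5.56e-10 x 0.1196) = 8.15e-6 M.
pOH = 5.09, so pH = 14.00 - 5.09 = 8.91.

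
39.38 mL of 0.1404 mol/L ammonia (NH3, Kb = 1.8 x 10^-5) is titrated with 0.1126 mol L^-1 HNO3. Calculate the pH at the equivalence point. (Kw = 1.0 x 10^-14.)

n(NH3) = 0.1404 x 0.03938 = 0.005529 mol; V(HNO3) at equivalence = 0.005529/0.1126 = 0.04910 L.
At equivalence the base is fully converted to NH4+; total volume = 0.08848 L, so [NH4+] = 0.005529/0.08848 = 0.06249 M.
Ka(NH4+) = Kw/Kb = 1.0e-14 / 1.8 x 10^-5 = 5.56e-10.
[H^+] = sqrt(Ka x [NH4+]) = sqrt(5.56e-10 x 0.06249) = 5.89e-6 M.
pH = -log(5.89e-6) = 5.23.

5.23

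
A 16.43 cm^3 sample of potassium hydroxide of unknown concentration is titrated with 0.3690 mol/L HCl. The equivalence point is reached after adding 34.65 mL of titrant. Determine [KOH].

0.778 M

n(HCl) delivered = 0.3690 x 0.03465 = 0.01279 mol.
For a 1:1 reaction, n(KOH) = 0.01279 mol.
[KOH] = 0.01279 mol / 0.01643 L = 0.778 M.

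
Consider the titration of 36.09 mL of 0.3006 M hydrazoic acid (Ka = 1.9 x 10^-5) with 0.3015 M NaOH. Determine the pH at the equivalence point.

n(HN3) = 0.3006 x 0.03609 = 0.01085 mol; V(NaOH) at equivalence = 0.01085/0.3015 = 0.03598 L.
At equivalence all the acid is converted to N3-; total volume = 0.03609 + 0.03598 = 0.07207 L, so [N3-] = 0.01085/0.07207 = 0.1505 M.
Kb = Kw/Ka = 1.0e-14 / 1.9 x 10^-5 = 5.26e-10.
[OH^-] = sqrt(Kb x [N3-]) = sqrt(5.26e-10 x 0.1505) = 8.90e-6 M.
pOH = 5.05, so pH = 14.00 - 5.05 = 8.95.

8.95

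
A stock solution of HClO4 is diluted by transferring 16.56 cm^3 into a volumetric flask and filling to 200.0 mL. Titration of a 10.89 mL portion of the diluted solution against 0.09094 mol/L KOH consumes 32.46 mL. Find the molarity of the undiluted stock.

n(KOH) = 0.09094 x 0.03246 = 0.002952 mol.
n(HClO4) in the aliquot = 0.002952 mol.
[diluted HClO4] = 0.002952 / 0.01089 = 0.2711 M.
Dilution factor = 200.0/16.56 = 12.08, so [stock] = 0.2711 x 12.08 = 3.27 M.

3.27 M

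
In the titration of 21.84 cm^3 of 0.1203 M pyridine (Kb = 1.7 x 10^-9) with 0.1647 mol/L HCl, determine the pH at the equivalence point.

n(C5H5N) = 0.1203 x 0.02184 = 0.002627 mol; V(HCl) at equivalence = 0.002627/0.1647 = 0.01595 L.
At equivalence the base is fully converted to C5H5NH+; total volume = 0.03779 L, so [C5H5NH+] = 0.002627/0.03779 = 0.06952 M.
Ka(C5H5NH+) = Kw/Kb = 1.0e-14 / 1.7 x 10^-9 = 5.88e-6.
[H^+] = sqrt(Ka x [C5H5NH+]) = sqrt(5.88e-6 x 0.06952) = 0.000639 M.
pH = -log(0.000639) = 3.19.

3.19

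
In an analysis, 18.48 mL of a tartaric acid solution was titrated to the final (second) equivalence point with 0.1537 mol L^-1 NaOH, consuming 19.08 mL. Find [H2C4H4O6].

n(NaOH) = 0.1537 x 0.01908 = 0.002933 mol.
At the final (second) equivalence point, 2 mol OH^- react per mol H2C4H4O6, so n(H2C4H4O6) = 0.002933 / 2 = 0.001466 mol.
[H2C4H4O6] = 0.001466 / 0.01848 L = 0.0793 M.

0.0793 M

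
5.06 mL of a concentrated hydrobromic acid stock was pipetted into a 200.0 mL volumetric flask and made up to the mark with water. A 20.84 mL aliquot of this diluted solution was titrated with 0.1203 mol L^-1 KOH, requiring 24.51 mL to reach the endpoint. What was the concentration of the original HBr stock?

n(KOH) = 0.1203 x 0.02451 = 0.002949 mol.
n(HBr) in the aliquot = 0.002949 mol.
[diluted HBr] = 0.002949 / 0.02084 = 0.1415 M.
Dilution factor = 200.0/5.060 = 39.53, so [stock] = 0.1415 x 39.53 = 5.59 M.

5.59 M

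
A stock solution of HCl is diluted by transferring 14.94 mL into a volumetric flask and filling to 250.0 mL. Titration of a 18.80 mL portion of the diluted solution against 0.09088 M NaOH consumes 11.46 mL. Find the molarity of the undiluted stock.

n(NaOH) = 0.09088 x 0.01146 = 0.001041 mol.
n(HCl) in the aliquot = 0.001041 mol.
[diluted HCl] = 0.001041 / 0.01880 = 0.05540 M.
Dilution factor = 250.0/14.94 = 16.73, so [stock] = 0.05540 x 16.73 = 0.927 M.

0.927 M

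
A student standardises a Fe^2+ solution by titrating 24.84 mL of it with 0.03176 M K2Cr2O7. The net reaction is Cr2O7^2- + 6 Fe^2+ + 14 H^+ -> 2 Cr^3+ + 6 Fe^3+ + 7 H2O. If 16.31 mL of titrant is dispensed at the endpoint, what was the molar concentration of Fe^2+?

n(K2Cr2O7) = 0.03176 x 0.01631 = 0.0005180 mol.
From the balanced equation, 1 mol K2Cr2O7 reacts with 6 mol Fe^2+, so n(Fe^2+) = 0.0005180 x 6/1 = 0.003108 mol.
[Fe^2+] = 0.003108 / 0.02484 L = 0.125 M.

0.125 M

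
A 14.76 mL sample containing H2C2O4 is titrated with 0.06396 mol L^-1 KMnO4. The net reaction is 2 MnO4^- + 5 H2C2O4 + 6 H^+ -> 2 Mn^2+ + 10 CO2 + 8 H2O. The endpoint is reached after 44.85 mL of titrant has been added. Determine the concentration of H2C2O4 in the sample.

0.486 M

n(KMnO4) = 0.06396 x 0.04485 = 0.002869 mol.
From the balanced equation, 2 mol KMnO4 reacts with 5 mol H2C2O4, so n(H2C2O4) = 0.002869 x 5/2 = 0.007172 mol.
[H2C2O4] = 0.007172 / 0.01476 L = 0.486 M.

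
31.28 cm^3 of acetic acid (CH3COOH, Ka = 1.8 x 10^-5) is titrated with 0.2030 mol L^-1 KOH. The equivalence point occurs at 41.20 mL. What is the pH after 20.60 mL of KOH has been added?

4.74

20.60 mL is exactly half the equivalence volume (41.20/2), i.e. the half-equivalence point.
There, n(HA) = n(A^-), so pH = pKa = -log(1.8 x 10^-5) = 4.74.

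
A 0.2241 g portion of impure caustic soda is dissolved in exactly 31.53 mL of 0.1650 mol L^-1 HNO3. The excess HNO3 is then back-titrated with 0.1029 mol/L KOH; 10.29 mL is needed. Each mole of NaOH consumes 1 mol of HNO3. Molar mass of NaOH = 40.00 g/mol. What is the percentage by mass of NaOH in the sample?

Total n(HNO3) added = 0.1650 x 0.03153 = 0.005202 mol.
n(KOH) used = 0.1029 x 0.01029 = 0.001059 mol, which equals the excess n(HNO3).
So n(HNO3) consumed by the sample = 0.005202 - 0.001059 = 0.004144 mol.
n(NaOH) = 0.004144 / 1 = 0.004144 mol.
mass NaOH = 0.004144 x 40.00 = 0.1657 g, so %NaOH = 0.1657/0.2241 x 100 = 74.0%.

74.0%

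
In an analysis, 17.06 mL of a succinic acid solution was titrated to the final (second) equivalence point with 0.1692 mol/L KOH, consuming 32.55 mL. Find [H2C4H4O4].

n(KOH) = 0.1692 x 0.03255 = 0.005507 mol.
At the final (second) equivalence point, 2 mol OH^- react per mol H2C4H4O4, so n(H2C4H4O4) = 0.005507 / 2 = 0.002754 mol.
[H2C4H4O4] = 0.002754 / 0.01706 L = 0.161 M.

0.161 M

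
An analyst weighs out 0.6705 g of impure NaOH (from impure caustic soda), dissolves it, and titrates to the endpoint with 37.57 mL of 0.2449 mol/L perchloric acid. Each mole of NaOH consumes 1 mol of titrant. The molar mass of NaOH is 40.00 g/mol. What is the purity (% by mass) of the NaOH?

54.9%

n(HClO4) = 0.2449 x 0.03757 = 0.009201 mol.
n(NaOH) = 0.009201 / 1 = 0.009201 mol.
mass of NaOH = 0.009201 x 40.00 = 0.3680 g.
% purity = 0.3680 / 0.6705 x 100 = 54.9%.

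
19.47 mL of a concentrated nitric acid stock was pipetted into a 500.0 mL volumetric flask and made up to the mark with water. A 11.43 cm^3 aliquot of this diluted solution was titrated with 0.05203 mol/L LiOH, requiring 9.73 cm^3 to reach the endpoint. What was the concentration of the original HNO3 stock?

1.14 M

n(LiOH) = 0.05203 x 0.009730 = 0.0005063 mol.
n(HNO3) in the aliquot = 0.0005063 mol.
[diluted HNO3] = 0.0005063 / 0.01143 = 0.04429 M.
Dilution factor = 500.0/19.47 = 25.68, so [stock] = 0.04429 x 25.68 = 1.14 M.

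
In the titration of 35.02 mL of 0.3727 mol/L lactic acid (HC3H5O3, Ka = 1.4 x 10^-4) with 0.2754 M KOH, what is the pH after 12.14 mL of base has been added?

3.39

Initial n(HC3H5O3) = 0.3727 x 0.03502 = 0.01305 mol.
n(KOH) added = 0.2754 x 0.01214 = 0.003343 mol, converting that many moles of HC3H5O3 to C3H5O3-.
Remaining n(HC3H5O3) = 0.009709 mol; n(C3H5O3-) = 0.003343 mol.
By Henderson-Hasselbalch, pH = pKa + log([A^-]/[HA]) = 3.85 + log(0.003343/0.009709) = 3.85 + (-0.46) = 3.39.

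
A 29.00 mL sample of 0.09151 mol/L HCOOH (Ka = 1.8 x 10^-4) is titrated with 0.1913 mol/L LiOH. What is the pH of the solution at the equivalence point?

8.27

n(HCOOH) = 0.09151 x 0.02900 = 0.002654 mol; V(LiOH) at equivalence = 0.002654/0.1913 = 0.01387 L.
At equivalence all the acid is converted to HCOO-; total volume = 0.02900 + 0.01387 = 0.04287 L, so [HCOO-] = 0.002654/0.04287 = 0.06190 M.
Kb = Kw/Ka = 1.0e-14 / 1.8 x 10^-4 = 5.56e-11.
[OH^-] = sqrt(Kb x [HCOO-]) = sqrt(5.56e-11 x 0.06190) = 1.85e-6 M.
pOH = 5.73, so pH = 14.00 - 5.73 = 8.27.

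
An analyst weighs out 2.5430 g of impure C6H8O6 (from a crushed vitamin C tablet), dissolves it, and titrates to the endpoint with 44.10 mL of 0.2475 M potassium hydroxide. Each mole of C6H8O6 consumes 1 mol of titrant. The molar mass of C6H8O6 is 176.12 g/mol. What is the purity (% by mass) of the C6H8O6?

75.6%

n(KOH) = 0.2475 x 0.04410 = 0.01091 mol.
n(C6H8O6) = 0.01091 / 1 = 0.01091 mol.
mass of C6H8O6 = 0.01091 x 176.12 = 1.922 g.
% purity = 1.922 / 2.5430 x 100 = 75.6%.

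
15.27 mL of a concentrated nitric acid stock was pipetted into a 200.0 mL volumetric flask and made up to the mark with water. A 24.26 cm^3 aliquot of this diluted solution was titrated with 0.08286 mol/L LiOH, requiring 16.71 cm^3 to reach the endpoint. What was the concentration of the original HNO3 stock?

n(LiOH) = 0.08286 x 0.01671 = 0.001385 mol.
n(HNO3) in the aliquot = 0.001385 mol.
[diluted HNO3] = 0.001385 / 0.02426 = 0.05707 M.
Dilution factor = 200.0/15.27 = 13.10, so [stock] = 0.05707 x 13.10 = 0.748 M.

0.748 M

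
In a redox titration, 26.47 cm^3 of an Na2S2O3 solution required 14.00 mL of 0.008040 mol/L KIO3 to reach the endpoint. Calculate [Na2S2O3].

n(KIO3) = 0.008040 x 0.01400 = 0.0001126 mol.
From the balanced equation, 1 mol KIO3 reacts with 6 mol Na2S2O3, so n(Na2S2O3) = 0.0001126 x 6/1 = 0.0006754 mol.
[Na2S2O3] = 0.0006754 / 0.02647 L = 0.0255 M.

0.0255 M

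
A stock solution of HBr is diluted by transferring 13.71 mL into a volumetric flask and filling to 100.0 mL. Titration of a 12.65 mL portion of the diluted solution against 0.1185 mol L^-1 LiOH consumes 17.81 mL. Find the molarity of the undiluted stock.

1.22 M

n(LiOH) = 0.1185 x 0.01781 = 0.002110 mol.
n(HBr) in the aliquot = 0.002110 mol.
[diluted HBr] = 0.002110 / 0.01265 = 0.1668 M.
Dilution factor = 100.0/13.71 = 7.294, so [stock] = 0.1668 x 7.294 = 1.22 M.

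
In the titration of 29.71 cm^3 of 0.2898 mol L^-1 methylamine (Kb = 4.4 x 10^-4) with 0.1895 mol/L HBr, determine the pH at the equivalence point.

n(CH3NH2) = 0.2898 x 0.02971 = 0.008610 mol; V(HBr) at equivalence = 0.008610/0.1895 = 0.04544 L.
At equivalence the base is fully converted to CH3NH3+; total volume = 0.07515 L, so [CH3NH3+] = 0.008610/0.07515 = 0.1146 M.
Ka(CH3NH3+) = Kw/Kb = 1.0e-14 / 4.4 x 10^-4 = 2.27e-11.
[H^+] = sqrt(Ka x [CH3NH3+]) = sqrt(2.27e-11 x 0.1146) = 1.61e-6 M.
pH = -log(1.61e-6) = 5.79.

5.79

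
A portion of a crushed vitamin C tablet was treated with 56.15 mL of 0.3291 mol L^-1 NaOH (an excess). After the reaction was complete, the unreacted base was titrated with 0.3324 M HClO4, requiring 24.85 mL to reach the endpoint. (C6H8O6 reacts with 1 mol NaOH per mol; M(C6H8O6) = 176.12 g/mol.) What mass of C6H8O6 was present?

Total n(NaOH) added = 0.3291 x 0.05615 = 0.01848 mol.
n(HClO4) used = 0.3324 x 0.02485 = 0.008260 mol, which equals the excess n(NaOH).
So n(NaOH) consumed by the sample = 0.01848 - 0.008260 = 0.01022 mol.
n(C6H8O6) = 0.01022 / 1 = 0.01022 mol.
mass = 0.01022 mol x 176.12 g/mol = 1.80 g.

1.80 g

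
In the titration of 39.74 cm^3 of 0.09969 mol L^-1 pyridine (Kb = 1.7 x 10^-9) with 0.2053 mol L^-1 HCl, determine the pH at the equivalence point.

3.20

n(C5H5N) = 0.09969 x 0.03974 = 0.003962 mol; V(HCl) at equivalence = 0.003962/0.2053 = 0.01930 L.
At equivalence the base is fully converted to C5H5NH+; total volume = 0.05904 L, so [C5H5NH+] = 0.003962/0.05904 = 0.06711 M.
Ka(C5H5NH+) = Kw/Kb = 1.0e-14 / 1.7 x 10^-9 = 5.88e-6.
[H^+] = sqrt(Ka x [C5H5NH+]) = sqrt(5.88e-6 x 0.06711) = 0.000628 M.
pH = -log(0.000628) = 3.20.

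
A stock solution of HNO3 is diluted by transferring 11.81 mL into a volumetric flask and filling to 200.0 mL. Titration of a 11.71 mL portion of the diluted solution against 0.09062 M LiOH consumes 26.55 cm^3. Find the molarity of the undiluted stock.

3.48 M

n(LiOH) = 0.09062 x 0.02655 = 0.002406 mol.
n(HNO3) in the aliquot = 0.002406 mol.
[diluted HNO3] = 0.002406 / 0.01171 = 0.2055 M.
Dilution factor = 200.0/11.81 = 16.93, so [stock] = 0.2055 x 16.93 = 3.48 M.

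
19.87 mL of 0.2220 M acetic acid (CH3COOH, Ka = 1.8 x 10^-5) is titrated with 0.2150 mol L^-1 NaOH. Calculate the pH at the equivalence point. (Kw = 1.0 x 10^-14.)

8.89

n(CH3COOH) = 0.2220 x 0.01987 = 0.004411 mol; V(NaOH) at equivalence = 0.004411/0.2150 = 0.02052 L.
At equivalence all the acid is converted to CH3COO-; total volume = 0.01987 + 0.02052 = 0.04039 L, so [CH3COO-] = 0.004411/0.04039 = 0.1092 M.
Kb = Kw/Ka = 1.0e-14 / 1.8 x 10^-5 = 5.56e-10.
[OH^-] = sqrt(Kb x [CH3COO-]) = sqrt(5.56e-10 x 0.1092) = 7.79e-6 M.
pOH = 5.11, so pH = 14.00 - 5.11 = 8.89.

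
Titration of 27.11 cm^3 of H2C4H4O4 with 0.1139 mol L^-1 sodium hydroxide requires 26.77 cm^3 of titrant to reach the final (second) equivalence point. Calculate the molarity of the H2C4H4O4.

n(NaOH) = 0.1139 x 0.02677 = 0.003049 mol.
At the final (second) equivalence point, 2 mol OH^- react per mol H2C4H4O4, so n(H2C4H4O4) = 0.003049 / 2 = 0.001525 mol.
[H2C4H4O4] = 0.001525 / 0.02711 L = 0.0562 M.

0.0562 M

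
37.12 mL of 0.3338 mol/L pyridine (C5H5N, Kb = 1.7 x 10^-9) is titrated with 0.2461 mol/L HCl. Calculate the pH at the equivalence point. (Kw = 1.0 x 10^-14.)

n(C5H5N) = 0.3338 x 0.03712 = 0.01239 mol; V(HCl) at equivalence = 0.01239/0.2461 = 0.05035 L.
At equivalence the base is fully converted to C5H5NH+; total volume = 0.08747 L, so [C5H5NH+] = 0.01239/0.08747 = 0.1417 M.
Ka(C5H5NH+) = Kw/Kb = 1.0e-14 / 1.7 x 10^-9 = 5.88e-6.
[H^+] = sqrt(Ka x [C5H5NH+]) = sqrt(5.88e-6 x 0.1417) = 0.000913 M.
pH = -log(0.000913) = 3.04.

3.04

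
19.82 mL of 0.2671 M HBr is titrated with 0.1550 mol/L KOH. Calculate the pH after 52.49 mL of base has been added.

12.59

n(acid) = 0.2671 x 0.01982 = 0.005294 mol; n(KOH) added = 0.1550 x 0.05249 = 0.008136 mol.
Base is in excess by 0.008136 - 0.005294 = 0.002842 mol in a total volume of 0.07231 L.
[OH^-] = 0.002842/0.07231 = 0.03930 M, so pOH = 1.41 and pH = 14.00 - 1.41 = 12.59.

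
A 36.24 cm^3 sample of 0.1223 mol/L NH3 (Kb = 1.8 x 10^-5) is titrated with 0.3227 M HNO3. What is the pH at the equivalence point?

5.15

n(NH3) = 0.1223 x 0.03624 = 0.004432 mol; V(HNO3) at equivalence = 0.004432/0.3227 = 0.01373 L.
At equivalence the base is fully converted to NH4+; total volume = 0.04997 L, so [NH4+] = 0.004432/0.04997 = 0.08869 M.
Ka(NH4+) = Kw/Kb = 1.0e-14 / 1.8 x 10^-5 = 5.56e-10.
[H^+] = sqrt(Ka x [NH4+]) = sqrt(5.56e-10 x 0.08869) = 7.02e-6 M.
pH = -log(7.02e-6) = 5.15.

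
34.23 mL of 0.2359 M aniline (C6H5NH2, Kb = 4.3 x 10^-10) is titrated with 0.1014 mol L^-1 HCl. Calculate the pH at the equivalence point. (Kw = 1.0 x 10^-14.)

n(C6H5NH2) = 0.2359 x 0.03423 = 0.008075 mol; V(HCl) at equivalence = 0.008075/0.1014 = 0.07963 L.
At equivalence the base is fully converted to C6H5NH3+; total volume = 0.1139 L, so [C6H5NH3+] = 0.008075/0.1139 = 0.07092 M.
Ka(C6H5NH3+) = Kw/Kb = 1.0e-14 / 4.3 x 10^-10 = 2.33e-5.
[H^+] = sqrt(Ka x [C6H5NH3+]) = sqrt(2.33e-5 x 0.07092) = 0.00128 M.
pH = -log(0.00128) = 2.89.

2.89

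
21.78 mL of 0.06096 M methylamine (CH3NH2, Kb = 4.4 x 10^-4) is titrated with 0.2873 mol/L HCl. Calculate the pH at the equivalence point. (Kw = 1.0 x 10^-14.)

n(CH3NH2) = 0.06096 x 0.02178 = 0.001328 mol; V(HCl) at equivalence = 0.001328/0.2873 = 0.004621 L.
At equivalence the base is fully converted to CH3NH3+; total volume = 0.02640 L, so [CH3NH3+] = 0.001328/0.02640 = 0.05029 M.
Ka(CH3NH3+) = Kw/Kb = 1.0e-14 / 4.4 x 10^-4 = 2.27e-11.
[H^+] = sqrt(Ka x [CH3NH3+]) = sqrt(2.27e-11 x 0.05029) = 1.07e-6 M.
pH = -log(1.07e-6) = 5.97.

5.97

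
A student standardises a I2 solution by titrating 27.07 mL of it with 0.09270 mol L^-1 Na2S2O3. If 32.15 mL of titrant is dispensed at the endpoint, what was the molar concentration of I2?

n(Na2S2O3) = 0.09270 x 0.03215 = 0.002980 mol.
From the balanced equation, 2 mol Na2S2O3 reacts with 1 mol I2, so n(I2) = 0.002980 x 1/2 = 0.001490 mol.
[I2] = 0.001490 / 0.02707 L = 0.0550 M.

0.0550 M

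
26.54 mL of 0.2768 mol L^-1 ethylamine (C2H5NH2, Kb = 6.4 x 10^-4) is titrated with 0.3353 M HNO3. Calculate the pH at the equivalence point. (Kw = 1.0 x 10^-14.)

n(C2H5NH2) = 0.2768 x 0.02654 = 0.007346 mol; V(HNO3) at equivalence = 0.007346/0.3353 = 0.02191 L.
At equivalence the base is fully converted to C2H5NH3+; total volume = 0.04845 L, so [C2H5NH3+] = 0.007346/0.04845 = 0.1516 M.
Ka(C2H5NH3+) = Kw/Kb = 1.0e-14 / 6.4 x 10^-4 = 1.56e-11.
[H^+] = sqrt(Ka x [C2H5NH3+]) = sqrt(1.56e-11 x 0.1516) = 1.54e-6 M.
pH = -log(1.54e-6) = 5.81.

5.81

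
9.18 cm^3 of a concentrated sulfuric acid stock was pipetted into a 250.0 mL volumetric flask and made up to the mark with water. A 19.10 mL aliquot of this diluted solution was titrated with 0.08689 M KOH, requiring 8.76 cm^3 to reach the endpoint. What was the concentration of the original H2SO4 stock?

n(KOH) = 0.08689 x 0.008760 = 0.0007612 mol.
n(H2SO4) in the aliquot = 0.0007612 x 1/2 = 0.0003806 mol.
[diluted H2SO4] = 0.0003806 / 0.01910 = 0.01993 M.
Dilution factor = 250.0/9.180 = 27.23, so [stock] = 0.01993 x 27.23 = 0.543 M.

0.543 M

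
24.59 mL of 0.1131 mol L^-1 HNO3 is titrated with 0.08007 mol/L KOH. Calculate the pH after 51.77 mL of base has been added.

n(acid) = 0.1131 x 0.02459 = 0.002781 mol; n(KOH) added = 0.08007 x 0.05177 = 0.004145 mol.
Base is in excess by 0.004145 - 0.002781 = 0.001364 mol in a total volume of 0.07636 L.
[OH^-] = 0.001364/0.07636 = 0.01786 M, so pOH = 1.75 and pH = 14.00 - 1.75 = 12.25.

12.25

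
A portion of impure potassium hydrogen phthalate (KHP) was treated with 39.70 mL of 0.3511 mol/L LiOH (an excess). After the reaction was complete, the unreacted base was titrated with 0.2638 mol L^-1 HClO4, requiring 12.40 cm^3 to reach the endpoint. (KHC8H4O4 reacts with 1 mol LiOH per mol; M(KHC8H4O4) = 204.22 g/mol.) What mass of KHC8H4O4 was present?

2.18 g

Total n(LiOH) added = 0.3511 x 0.03970 = 0.01394 mol.
n(HClO4) used = 0.2638 x 0.01240 = 0.003271 mol, which equals the excess n(LiOH).
So n(LiOH) consumed by the sample = 0.01394 - 0.003271 = 0.01067 mol.
n(KHC8H4O4) = 0.01067 / 1 = 0.01067 mol.
mass = 0.01067 mol x 204.22 g/mol = 2.18 g.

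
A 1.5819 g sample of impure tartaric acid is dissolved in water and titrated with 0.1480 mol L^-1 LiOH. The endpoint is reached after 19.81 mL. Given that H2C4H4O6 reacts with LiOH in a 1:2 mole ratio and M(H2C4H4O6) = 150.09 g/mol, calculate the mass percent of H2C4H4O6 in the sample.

n(LiOH) = 0.1480 x 0.01981 = 0.002932 mol.
n(H2C4H4O6) = 0.002932 / 2 = 0.001466 mol.
mass of H2C4H4O6 = 0.001466 x 150.09 = 0.2200 g.
% purity = 0.2200 / 1.5819 x 100 = 13.9%.

13.9%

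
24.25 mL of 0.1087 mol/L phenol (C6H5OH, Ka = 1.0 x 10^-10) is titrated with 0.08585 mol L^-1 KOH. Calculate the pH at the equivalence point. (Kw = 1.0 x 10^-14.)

11.34

n(C6H5OH) = 0.1087 x 0.02425 = 0.002636 mol; V(KOH) at equivalence = 0.002636/0.08585 = 0.03070 L.
At equivalence all the acid is converted to C6H5O-; total volume = 0.02425 + 0.03070 = 0.05495 L, so [C6H5O-] = 0.002636/0.05495 = 0.04797 M.
Kb = Kw/Ka = 1.0e-14 / 1.0 x 10^-10 = 0.000100.
[OH^-] = sqrt(Kb x [C6H5O-]) = sqrt(0.000100 x 0.04797) = 0.00219 M.
pOH = 2.66, so pH = 14.00 - 2.66 = 11.34.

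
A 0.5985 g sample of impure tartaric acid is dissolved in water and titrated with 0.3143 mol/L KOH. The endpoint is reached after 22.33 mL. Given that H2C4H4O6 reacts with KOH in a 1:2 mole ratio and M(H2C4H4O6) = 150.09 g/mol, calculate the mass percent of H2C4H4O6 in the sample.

88.0%

n(KOH) = 0.3143 x 0.02233 = 0.007018 mol.
n(H2C4H4O6) = 0.007018 / 2 = 0.003509 mol.
mass of H2C4H4O6 = 0.003509 x 150.09 = 0.5267 g.
% purity = 0.5267 / 0.5985 x 100 = 88.0%.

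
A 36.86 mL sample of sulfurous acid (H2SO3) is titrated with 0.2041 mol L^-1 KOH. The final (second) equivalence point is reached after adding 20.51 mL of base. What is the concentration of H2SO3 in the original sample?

0.0568 M

n(KOH) = 0.2041 x 0.02051 = 0.004186 mol.
At the final (second) equivalence point, 2 mol OH^- react per mol H2SO3, so n(H2SO3) = 0.004186 / 2 = 0.002093 mol.
[H2SO3] = 0.002093 / 0.03686 L = 0.0568 M.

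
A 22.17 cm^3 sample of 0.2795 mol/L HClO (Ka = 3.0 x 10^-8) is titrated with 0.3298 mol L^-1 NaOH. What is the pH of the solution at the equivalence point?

n(HClO) = 0.2795 x 0.02217 = 0.006197 mol; V(NaOH) at equivalence = 0.006197/0.3298 = 0.01879 L.
At equivalence all the acid is converted to ClO-; total volume = 0.02217 + 0.01879 = 0.04096 L, so [ClO-] = 0.006197/0.04096 = 0.1513 M.
Kb = Kw/Ka = 1.0e-14 / 3.0 x 10^-8 = 3.33e-7.
[OH^-] = sqrt(Kb x [ClO-]) = sqrt(3.33e-7 x 0.1513) = 0.000225 M.
pOH = 3.65, so pH = 14.00 - 3.65 = 10.35.

10.35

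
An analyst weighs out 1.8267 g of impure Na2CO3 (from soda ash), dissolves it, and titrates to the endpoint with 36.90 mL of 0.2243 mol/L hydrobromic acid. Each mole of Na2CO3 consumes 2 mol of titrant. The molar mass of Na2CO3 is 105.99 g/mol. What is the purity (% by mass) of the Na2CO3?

n(HBr) = 0.2243 x 0.03690 = 0.008277 mol.
n(Na2CO3) = 0.008277 / 2 = 0.004138 mol.
mass of Na2CO3 = 0.004138 x 105.99 = 0.4386 g.
% purity = 0.4386 / 1.8267 x 100 = 24.0%.

24.0%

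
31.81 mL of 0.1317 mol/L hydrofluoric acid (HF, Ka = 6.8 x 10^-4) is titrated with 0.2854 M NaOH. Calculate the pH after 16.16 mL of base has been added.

11.95

n(acid) = 0.1317 x 0.03181 = 0.004189 mol; n(NaOH) added = 0.2854 x 0.01616 = 0.004612 mol.
Base is in excess by 0.004612 - 0.004189 = 0.0004227 mol in a total volume of 0.04797 L.
[OH^-] = 0.0004227/0.04797 = 0.008811 M, so pOH = 2.05 and pH = 14.00 - 2.05 = 11.95.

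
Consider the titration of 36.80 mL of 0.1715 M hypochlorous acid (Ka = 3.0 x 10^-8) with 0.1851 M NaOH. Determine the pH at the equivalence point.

10.24

n(HClO) = 0.1715 x 0.03680 = 0.006311 mol; V(NaOH) at equivalence = 0.006311/0.1851 = 0.03410 L.
At equivalence all the acid is converted to ClO-; total volume = 0.03680 + 0.03410 = 0.07090 L, so [ClO-] = 0.006311/0.07090 = 0.08902 M.
Kb = Kw/Ka = 1.0e-14 / 3.0 x 10^-8 = 3.33e-7.
[OH^-] = sqrt(Kb x [ClO-]) = sqrt(3.33e-7 x 0.08902) = 0.000172 M.
pOH = 3.76, so pH = 14.00 - 3.76 = 10.24.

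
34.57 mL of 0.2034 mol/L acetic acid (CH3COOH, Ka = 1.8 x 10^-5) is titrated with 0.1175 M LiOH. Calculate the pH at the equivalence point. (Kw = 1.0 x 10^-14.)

8.81

n(CH3COOH) = 0.2034 x 0.03457 = 0.007032 mol; V(LiOH) at equivalence = 0.007032/0.1175 = 0.05984 L.
At equivalence all the acid is converted to CH3COO-; total volume = 0.03457 + 0.05984 = 0.09441 L, so [CH3COO-] = 0.007032/0.09441 = 0.07448 M.
Kb = Kw/Ka = 1.0e-14 / 1.8 x 10^-5 = 5.56e-10.
[OH^-] = sqrt(Kb x [CH3COO-]) = sqrt(5.56e-10 x 0.07448) = 6.43e-6 M.
pOH = 5.19, so pH = 14.00 - 5.19 = 8.81.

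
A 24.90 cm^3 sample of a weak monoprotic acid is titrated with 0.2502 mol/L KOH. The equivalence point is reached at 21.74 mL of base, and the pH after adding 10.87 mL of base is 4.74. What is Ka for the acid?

1.8 x 10^-5

10.87 mL is half of the equivalence volume, so this is the half-equivalence point where [HA] = [A^-].
At half-equivalence pH = pKa, so pKa = 4.74.
Ka = 10^(-4.74) = 1.8 x 10^-5.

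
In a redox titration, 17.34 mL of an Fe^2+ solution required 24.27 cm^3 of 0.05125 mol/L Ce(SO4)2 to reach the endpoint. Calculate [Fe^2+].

n(Ce(SO4)2) = 0.05125 x 0.02427 = 0.001244 mol.
From the balanced equation, 1 mol Ce(SO4)2 reacts with 1 mol Fe^2+, so n(Fe^2+) = 0.001244 x 1/1 = 0.001244 mol.
[Fe^2+] = 0.001244 / 0.01734 L = 0.0717 M.

0.0717 M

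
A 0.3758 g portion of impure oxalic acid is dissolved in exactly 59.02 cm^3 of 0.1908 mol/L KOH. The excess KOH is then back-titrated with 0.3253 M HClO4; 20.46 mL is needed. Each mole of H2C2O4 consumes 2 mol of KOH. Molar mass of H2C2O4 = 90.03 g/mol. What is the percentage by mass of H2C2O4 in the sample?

Total n(KOH) added = 0.1908 x 0.05902 = 0.01126 mol.
n(HClO4) used = 0.3253 x 0.02046 = 0.006656 mol, which equals the excess n(KOH).
So n(KOH) consumed by the sample = 0.01126 - 0.006656 = 0.004605 mol.
n(H2C2O4) = 0.004605 / 2 = 0.002303 mol.
mass H2C2O4 = 0.002303 x 90.03 = 0.2073 g, so %H2C2O4 = 0.2073/0.3758 x 100 = 55.2%.

55.2%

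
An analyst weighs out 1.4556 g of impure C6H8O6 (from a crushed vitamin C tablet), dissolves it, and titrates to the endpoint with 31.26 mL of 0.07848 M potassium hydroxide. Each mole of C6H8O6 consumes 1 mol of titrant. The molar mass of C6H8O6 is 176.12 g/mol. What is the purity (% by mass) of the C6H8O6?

n(KOH) = 0.07848 x 0.03126 = 0.002453 mol.
n(C6H8O6) = 0.002453 / 1 = 0.002453 mol.
mass of C6H8O6 = 0.002453 x 176.12 = 0.4321 g.
% purity = 0.4321 / 1.4556 x 100 = 29.7%.

29.7%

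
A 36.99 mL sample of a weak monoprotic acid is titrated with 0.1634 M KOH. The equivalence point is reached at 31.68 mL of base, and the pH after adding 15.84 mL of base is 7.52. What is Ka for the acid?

15.84 mL is half of the equivalence volume, so this is the half-equivalence point where [HA] = [A^-].
At half-equivalence pH = pKa, so pKa = 7.52.
Ka = 10^(-7.52) = 3.0 x 10^-8.

3.0 x 10^-8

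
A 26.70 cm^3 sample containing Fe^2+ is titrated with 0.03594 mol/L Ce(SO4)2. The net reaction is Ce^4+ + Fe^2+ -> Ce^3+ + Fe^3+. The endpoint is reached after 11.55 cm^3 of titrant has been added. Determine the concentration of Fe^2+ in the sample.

0.0155 M

n(Ce(SO4)2) = 0.03594 x 0.01155 = 0.0004151 mol.
From the balanced equation, 1 mol Ce(SO4)2 reacts with 1 mol Fe^2+, so n(Fe^2+) = 0.0004151 x 1/1 = 0.0004151 mol.
[Fe^2+] = 0.0004151 / 0.02670 L = 0.0155 M.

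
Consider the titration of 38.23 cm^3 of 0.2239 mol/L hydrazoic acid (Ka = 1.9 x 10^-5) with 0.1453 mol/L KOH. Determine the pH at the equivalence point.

n(HN3) = 0.2239 x 0.03823 = 0.008560 mol; V(KOH) at equivalence = 0.008560/0.1453 = 0.05891 L.
At equivalence all the acid is converted to N3-; total volume = 0.03823 + 0.05891 = 0.09714 L, so [N3-] = 0.008560/0.09714 = 0.08812 M.
Kb = Kw/Ka = 1.0e-14 / 1.9 x 10^-5 = 5.26e-10.
[OH^-] = sqrt(Kb x [N3-]) = sqrt(5.26e-10 x 0.08812) = 6.81e-6 M.
pOH = 5.17, so pH = 14.00 - 5.17 = 8.83.

8.83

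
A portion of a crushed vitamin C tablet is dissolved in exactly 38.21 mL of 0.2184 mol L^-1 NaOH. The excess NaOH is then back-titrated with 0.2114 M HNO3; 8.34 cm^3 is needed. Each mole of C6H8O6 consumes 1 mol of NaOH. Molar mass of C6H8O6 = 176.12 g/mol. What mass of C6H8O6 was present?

Total n(NaOH) added = 0.2184 x 0.03821 = 0.008345 mol.
n(HNO3) used = 0.2114 x 0.008340 = 0.001763 mol, which equals the excess n(NaOH).
So n(NaOH) consumed by the sample = 0.008345 - 0.001763 = 0.006582 mol.
n(C6H8O6) = 0.006582 / 1 = 0.006582 mol.
mass = 0.006582 mol x 176.12 g/mol = 1.16 g.

1.16 g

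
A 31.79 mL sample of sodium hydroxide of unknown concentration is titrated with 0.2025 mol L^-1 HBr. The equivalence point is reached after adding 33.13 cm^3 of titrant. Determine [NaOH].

n(HBr) delivered = 0.2025 x 0.03313 = 0.006709 mol.
For a 1:1 reaction, n(NaOH) = 0.006709 mol.
[NaOH] = 0.006709 mol / 0.03179 L = 0.211 M.

0.211 M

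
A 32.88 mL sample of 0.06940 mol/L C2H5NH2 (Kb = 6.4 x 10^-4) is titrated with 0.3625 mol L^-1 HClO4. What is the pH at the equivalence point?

6.02

n(C2H5NH2) = 0.06940 x 0.03288 = 0.002282 mol; V(HClO4) at equivalence = 0.002282/0.3625 = 0.006295 L.
At equivalence the base is fully converted to C2H5NH3+; total volume = 0.03917 L, so [C2H5NH3+] = 0.002282/0.03917 = 0.05825 M.
Ka(C2H5NH3+) = Kw/Kb = 1.0e-14 / 6.4 x 10^-4 = 1.56e-11.
[H^+] = sqrt(Ka x [C2H5NH3+]) = sqrt(1.56e-11 x 0.05825) = 9.54e-7 M.
pH = -log(9.54e-7) = 6.02.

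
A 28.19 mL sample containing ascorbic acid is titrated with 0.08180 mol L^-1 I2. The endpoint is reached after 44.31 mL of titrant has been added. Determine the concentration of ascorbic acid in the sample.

n(I2) = 0.08180 x 0.04431 = 0.003625 mol.
From the balanced equation, 1 mol I2 reacts with 1 mol ascorbic acid, so n(ascorbic acid) = 0.003625 x 1/1 = 0.003625 mol.
[ascorbic acid] = 0.003625 / 0.02819 L = 0.129 M.

0.129 M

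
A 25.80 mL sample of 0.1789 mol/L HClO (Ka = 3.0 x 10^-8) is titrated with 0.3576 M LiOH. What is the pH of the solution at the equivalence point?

n(HClO) = 0.1789 x 0.02580 = 0.004616 mol; V(LiOH) at equivalence = 0.004616/0.3576 = 0.01291 L.
At equivalence all the acid is converted to ClO-; total volume = 0.02580 + 0.01291 = 0.03871 L, so [ClO-] = 0.004616/0.03871 = 0.1192 M.
Kb = Kw/Ka = 1.0e-14 / 3.0 x 10^-8 = 3.33e-7.
[OH^-] = sqrt(Kb x [ClO-]) = sqrt(3.33e-7 x 0.1192) = 0.000199 M.
pOH = 3.70, so pH = 14.00 - 3.70 = 10.30.

10.30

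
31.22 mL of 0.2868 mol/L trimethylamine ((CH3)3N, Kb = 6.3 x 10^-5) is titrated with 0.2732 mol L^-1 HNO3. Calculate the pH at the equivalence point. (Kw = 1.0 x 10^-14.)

n((CH3)3N) = 0.2868 x 0.03122 = 0.008954 mol; V(HNO3) at equivalence = 0.008954/0.2732 = 0.03277 L.
At equivalence the base is fully converted to (CH3)3NH+; total volume = 0.06399 L, so [(CH3)3NH+] = 0.008954/0.06399 = 0.1399 M.
Ka((CH3)3NH+) = Kw/Kb = 1.0e-14 / 6.3 x 10^-5 = 1.59e-10.
[H^+] = sqrt(Ka x [(CH3)3NH+]) = sqrt(1.59e-10 x 0.1399) = 4.71e-6 M.
pH = -log(4.71e-6) = 5.33.

5.33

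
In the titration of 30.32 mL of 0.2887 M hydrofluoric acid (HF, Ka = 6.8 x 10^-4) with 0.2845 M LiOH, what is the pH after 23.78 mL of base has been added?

Initial n(HF) = 0.2887 x 0.03032 = 0.008753 mol.
n(LiOH) added = 0.2845 x 0.02378 = 0.006765 mol, converting that many moles of HF to F-.
Remaining n(HF) = 0.001988 mol; n(F-) = 0.006765 mol.
By Henderson-Hasselbalch, pH = pKa + log([A^-]/[HA]) = 3.17 + log(0.006765/0.001988) = 3.17 + (+0.53) = 3.70.

3.70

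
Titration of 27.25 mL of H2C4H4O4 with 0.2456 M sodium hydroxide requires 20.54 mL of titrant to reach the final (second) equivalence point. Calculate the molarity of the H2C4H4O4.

0.0926 M

n(NaOH) = 0.2456 x 0.02054 = 0.005045 mol.
At the final (second) equivalence point, 2 mol OH^- react per mol H2C4H4O4, so n(H2C4H4O4) = 0.005045 / 2 = 0.002522 mol.
[H2C4H4O4] = 0.002522 / 0.02725 L = 0.0926 M.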